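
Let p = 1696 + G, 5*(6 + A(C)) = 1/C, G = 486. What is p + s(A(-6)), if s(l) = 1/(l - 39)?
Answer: 2947852/1351 ≈ 2182.0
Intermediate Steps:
A(C) = -6 + 1/(5*C)
p = 2182 (p = 1696 + 486 = 2182)
s(l) = 1/(-39 + l)
p + s(A(-6)) = 2182 + 1/(-39 + (-6 + (1/5)/(-6))) = 2182 + 1/(-39 + (-6 + (1/5)*(-1/6))) = 2182 + 1/(-39 + (-6 - 1/30)) = 2182 + 1/(-39 - 181/30) = 2182 + 1/(-1351/30) = 2182 - 30/1351 = 2947852/1351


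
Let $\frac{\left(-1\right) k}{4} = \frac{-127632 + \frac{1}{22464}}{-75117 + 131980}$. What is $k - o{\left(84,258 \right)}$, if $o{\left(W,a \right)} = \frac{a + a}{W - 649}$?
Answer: $\frac{1784706550283}{180428573520} \approx 9.8915$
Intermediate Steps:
$o{\left(W,a \right)} = \frac{2 a}{-649 + W}$
$k = \frac{2867125247}{319342608}$ ($k = - 4 \frac{-127632 + \frac{1}{22464}}{-75117 + 131980} = - 4 \frac{-127632 + \frac{1}{22464}}{56863} = - 4 \left(\left(- \frac{2867125247}{22464}\right) \frac{1}{56863}\right) = \left(-4\right) \left(- \frac{2867125247}{1277370432}\right) = \frac{2867125247}{319342608} \approx 8.9782$)
$k - o{\left(84,258 \right)} = \frac{2867125247}{319342608} - 2 \cdot 258 \frac{1}{-649 + 84} = \frac{2867125247}{319342608} - 2 \cdot 258 \frac{1}{-565} = \frac{2867125247}{319342608} - 2 \cdot 258 \left(- \frac{1}{565}\right) = \frac{2867125247}{319342608} - - \frac{516}{565} = \frac{2867125247}{319342608} + \frac{516}{565} = \frac{1784706550283}{180428573520}$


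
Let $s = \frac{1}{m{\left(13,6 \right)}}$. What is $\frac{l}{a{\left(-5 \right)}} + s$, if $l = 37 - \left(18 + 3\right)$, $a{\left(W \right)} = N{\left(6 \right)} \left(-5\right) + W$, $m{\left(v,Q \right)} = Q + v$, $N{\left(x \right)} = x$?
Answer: $- \frac{269}{665} \approx -0.40451$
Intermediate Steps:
$a{\left(W \right)} = -30 + W$ ($a{\left(W \right)} = 6 \left(-5\right) + W = -30 + W$)
$s = \frac{1}{19}$ ($s = \frac{1}{6 + 13} = \frac{1}{19} \approx 0.052632$)
$l = 16$ ($l = 37 - 21 = 16$)
$\frac{l}{a{\left(-5 \right)}} + s = \frac{1}{-30 - 5} \cdot 16 + \frac{1}{19} = \frac{1}{-35} \cdot 16 + \frac{1}{19} = \left(- \frac{1}{35}\right) 16 + \frac{1}{19} = - \frac{16}{35} + \frac{1}{19} = - \frac{269}{665}$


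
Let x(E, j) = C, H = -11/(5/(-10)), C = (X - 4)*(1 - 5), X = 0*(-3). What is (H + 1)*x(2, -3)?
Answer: 368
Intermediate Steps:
X = 0
C = 16 (C = (0 - 4)*(1 - 5) = -4*(-4) = 16)
H = 22 (H = -11/(5*(-1/10)) = -11/(-1/2) = -11*(-2) = 22)
x(E, j) = 16
(H + 1)*x(2, -3) = (22 + 1)*16 = 23*16 = 368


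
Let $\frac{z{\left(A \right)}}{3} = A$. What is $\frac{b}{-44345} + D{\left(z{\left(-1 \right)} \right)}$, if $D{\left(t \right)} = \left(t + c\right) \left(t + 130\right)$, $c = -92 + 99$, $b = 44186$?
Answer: $\frac{22483074}{44345} \approx 507.0$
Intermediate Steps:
$z{\left(A \right)} = 3 A$
$c = 7$
$D{\left(t \right)} = \left(7 + t\right) \left(130 + t\right)$ ($D{\left(t \right)} = \left(t + 7\right) \left(t + 130\right) = \left(7 + t\right) \left(130 + t\right)$)
$\frac{b}{-44345} + D{\left(z{\left(-1 \right)} \right)} = \frac{44186}{-44345} + \left(910 + \left(3 \left(-1\right)\right)^{2} + 137 \cdot 3 \left(-1\right)\right) = 44186 \left(- \frac{1}{44345}\right) + \left(910 + \left(-3\right)^{2} + 137 \left(-3\right)\right) = - \frac{44186}{44345} + \left(910 + 9 - 411\right) = - \frac{44186}{44345} + 508 = \frac{22483074}{44345}$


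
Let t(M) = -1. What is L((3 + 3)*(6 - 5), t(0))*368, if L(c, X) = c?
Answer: 2208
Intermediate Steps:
L((3 + 3)*(6 - 5), t(0))*368 = ((3 + 3)*(6 - 5))*368 = (6*1)*368 = 6*368 = 2208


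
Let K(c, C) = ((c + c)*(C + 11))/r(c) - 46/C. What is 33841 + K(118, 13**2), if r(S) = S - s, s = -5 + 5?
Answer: 5779923/169 ≈ 34201.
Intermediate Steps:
s = 0
r(S) = S (r(S) = S - 1*0 = S + 0 = S)
K(c, C) = 22 - 46/C + 2*C (K(c, C) = ((c + c)*(C + 11))/c - 46/C = ((2*c)*(11 + C))/c - 46/C = (2*c*(11 + C))/c - 46/C = (22 + 2*C) - 46/C = 22 - 46/C + 2*C)
33841 + K(118, 13**2) = 33841 + (22 - 46/(13**2) + 2*13**2) = 33841 + (22 - 46/169 + 2*169) = 33841 + (22 - 46*1/169 + 338) = 33841 + (22 - 46/169 + 338) = 33841 + 60794/169 = 5779923/169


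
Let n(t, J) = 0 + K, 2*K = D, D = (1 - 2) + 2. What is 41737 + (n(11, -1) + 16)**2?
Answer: 168037/4 ≈ 42009.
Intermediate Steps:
D = 1 (D = -1 + 2 = 1)
K = 1/2 (K = (1/2)*1 = 1/2 ≈ 0.50000)
n(t, J) = 1/2 (n(t, J) = 0 + 1/2 = 1/2)
41737 + (n(11, -1) + 16)**2 = 41737 + (1/2 + 16)**2 = 41737 + (33/2)**2 = 41737 + 1089/4 = 168037/4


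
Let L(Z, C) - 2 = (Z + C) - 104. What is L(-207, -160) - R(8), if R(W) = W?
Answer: -477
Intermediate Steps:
L(Z, C) = -102 + C + Z (L(Z, C) = 2 + ((Z + C) - 104) = 2 + ((C + Z) - 104) = 2 + (-104 + C + Z) = -102 + C + Z)
L(-207, -160) - R(8) = (-102 - 160 - 207) - 1*8 = -469 - 8 = -477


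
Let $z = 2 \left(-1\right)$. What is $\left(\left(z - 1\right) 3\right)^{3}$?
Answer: $-729$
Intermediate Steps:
$z = -2$
$\left(\left(z - 1\right) 3\right)^{3} = \left(\left(-2 - 1\right) 3\right)^{3} = \left(\left(-3\right) 3\right)^{3} = \left(-9\right)^{3} = -729$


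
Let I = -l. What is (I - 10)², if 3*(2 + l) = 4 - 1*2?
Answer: 676/9 ≈ 75.111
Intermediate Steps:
l = -4/3 (l = -2 + (4 - 1*2)/3 = -2 + (4 - 2)/3 = -2 + (⅓)*2 = -2 + ⅔ = -4/3 ≈ -1.3333)
I = 4/3 (I = -1*(-4/3) = 4/3 ≈ 1.3333)
(I - 10)² = (4/3 - 10)² = (-26/3)² = 676/9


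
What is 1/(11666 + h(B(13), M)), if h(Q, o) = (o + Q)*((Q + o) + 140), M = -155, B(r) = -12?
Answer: 1/16175 ≈ 6.1824e-5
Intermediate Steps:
h(Q, o) = (Q + o)*(140 + Q + o)
1/(11666 + h(B(13), M)) = 1/(11666 + ((-12)² + (-155)² + 140*(-12) + 140*(-155) + 2*(-12)*(-155))) = 1/(11666 + (144 + 24025 - 1680 - 21700 + 3720)) = 1/(11666 + 4509) = 1/16175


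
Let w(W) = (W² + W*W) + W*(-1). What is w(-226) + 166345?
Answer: 268723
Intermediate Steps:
w(W) = -W + 2*W² (w(W) = (W² + W²) - W = 2*W² - W = -W + 2*W²)
w(-226) + 166345 = -226*(-1 + 2*(-226)) + 166345 = -226*(-1 - 452) + 166345 = -226*(-453) + 166345 = 102378 + 166345 = 268723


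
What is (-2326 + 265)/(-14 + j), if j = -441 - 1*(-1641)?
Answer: -2061/1186 ≈ -1.7378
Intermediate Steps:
j = 1200 (j = -441 + 1641 = 1200)
(-2326 + 265)/(-14 + j) = (-2326 + 265)/(-14 + 1200) = -2061/1186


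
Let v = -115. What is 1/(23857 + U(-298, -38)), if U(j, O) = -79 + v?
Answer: 1/23663 ≈ 4.2260e-5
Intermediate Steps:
U(j, O) = -194 (U(j, O) = -79 - 115 = -194)
1/(23857 + U(-298, -38)) = 1/(23857 - 194) = 1/23663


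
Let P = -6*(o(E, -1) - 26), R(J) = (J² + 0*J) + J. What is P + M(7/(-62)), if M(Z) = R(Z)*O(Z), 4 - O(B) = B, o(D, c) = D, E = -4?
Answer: 42800865/238328 ≈ 179.59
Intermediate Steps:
R(J) = J + J² (R(J) = (J² + 0) + J = J² + J = J + J²)
O(B) = 4 - B
M(Z) = Z*(1 + Z)*(4 - Z) (M(Z) = (Z*(1 + Z))*(4 - Z) = Z*(1 + Z)*(4 - Z))
P = 180 (P = -6*(-4 - 26) = -6*(-30) = 180)
P + M(7/(-62)) = 180 - 7/(-62)*(1 + 7/(-62))*(-4 + 7/(-62)) = 180 - 7*(-1/62)*(1 + 7*(-1/62))*(-4 + 7*(-1/62)) = 180 - 1*(-7/62)*(1 - 7/62)*(-4 - 7/62) = 180 - 1*(-7/62)*55/62*(-255/62) = 180 - 98175/238328 = 42800865/238328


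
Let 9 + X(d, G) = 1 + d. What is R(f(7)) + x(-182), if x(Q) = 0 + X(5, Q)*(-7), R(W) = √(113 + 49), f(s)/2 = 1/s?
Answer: 21 + 9*√2 ≈ 33.728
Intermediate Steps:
f(s) = 2/s (f(s) = 2*(1/s) = 2/s)
X(d, G) = -8 + d (X(d, G) = -9 + (1 + d) = -8 + d)
R(W) = 9*√2 (R(W) = √162 = 9*√2)
x(Q) = 21 (x(Q) = 0 + (-8 + 5)*(-7) = 0 - 3*(-7) = 0 + 21 = 21)
R(f(7)) + x(-182) = 9*√2 + 21 = 21 + 9*√2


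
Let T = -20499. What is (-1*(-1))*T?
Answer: -20499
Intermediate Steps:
(-1*(-1))*T = -1*(-1)*(-20499) = 1*(-20499) = -20499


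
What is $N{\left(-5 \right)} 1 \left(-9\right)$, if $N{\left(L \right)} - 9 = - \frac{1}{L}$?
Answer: $- \frac{414}{5} \approx -82.8$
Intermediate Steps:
$N{\left(L \right)} = 9 - \frac{1}{L}$
$N{\left(-5 \right)} 1 \left(-9\right) = \left(9 - \frac{1}{-5}\right) 1 \left(-9\right) = \left(9 - - \frac{1}{5}\right) 1 \left(-9\right) = \left(9 + \frac{1}{5}\right) 1 \left(-9\right) = \frac{46}{5} \cdot 1 \left(-9\right) = \frac{46}{5} \left(-9\right) = - \frac{414}{5}$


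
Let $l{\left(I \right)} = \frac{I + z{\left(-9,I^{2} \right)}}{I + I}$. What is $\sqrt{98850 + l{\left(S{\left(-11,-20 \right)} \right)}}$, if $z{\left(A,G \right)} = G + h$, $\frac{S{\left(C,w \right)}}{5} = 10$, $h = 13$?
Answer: $\frac{7 \sqrt{201787}}{10} \approx 314.44$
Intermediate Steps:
$S{\left(C,w \right)} = 50$ ($S{\left(C,w \right)} = 5 \cdot 10 = 50$)
$z{\left(A,G \right)} = 13 + G$ ($z{\left(A,G \right)} = G + 13 = 13 + G$)
$l{\left(I \right)} = \frac{13 + I + I^{2}}{2 I}$ ($l{\left(I \right)} = \frac{I + \left(13 + I^{2}\right)}{I + I} = \frac{13 + I + I^{2}}{2 I}$)
$\sqrt{98850 + l{\left(S{\left(-11,-20 \right)} \right)}} = \sqrt{98850 + \frac{13 + 50 + 50^{2}}{2 \cdot 50}} = \sqrt{98850 + \frac{1}{2} \cdot \frac{1}{50} \left(13 + 50 + 2500\right)} = \sqrt{98850 + \frac{1}{2} \cdot \frac{1}{50} \cdot 2563} = \sqrt{98850 + \frac{2563}{100}} = \sqrt{\frac{9887563}{100}} = \frac{7 \sqrt{201787}}{10}$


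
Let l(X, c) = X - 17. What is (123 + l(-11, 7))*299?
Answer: 28405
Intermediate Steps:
l(X, c) = -17 + X
(123 + l(-11, 7))*299 = (123 + (-17 - 11))*299 = (123 - 28)*299 = 95*299 = 28405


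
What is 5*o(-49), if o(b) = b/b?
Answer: 5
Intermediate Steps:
o(b) = 1
5*o(-49) = 5*1 = 5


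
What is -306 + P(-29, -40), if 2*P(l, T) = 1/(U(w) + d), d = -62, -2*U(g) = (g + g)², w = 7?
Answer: -97921/320 ≈ -306.00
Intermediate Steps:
U(g) = -2*g² (U(g) = -(g + g)²/2 = -4*g²/2 = -2*g²)
P(l, T) = -1/320 (P(l, T) = 1/(2*(-2*7² - 62)) = 1/(2*(-2*49 - 62)) = 1/(2*(-98 - 62)) = (½)/(-160) = (½)*(-1/160) = -1/320)
-306 + P(-29, -40) = -306 - 1/320 = -97921/320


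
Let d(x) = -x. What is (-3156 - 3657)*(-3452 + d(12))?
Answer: 23600232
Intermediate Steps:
(-3156 - 3657)*(-3452 + d(12)) = (-3156 - 3657)*(-3452 - 1*12) = -6813*(-3452 - 12) = -6813*(-3464) = 23600232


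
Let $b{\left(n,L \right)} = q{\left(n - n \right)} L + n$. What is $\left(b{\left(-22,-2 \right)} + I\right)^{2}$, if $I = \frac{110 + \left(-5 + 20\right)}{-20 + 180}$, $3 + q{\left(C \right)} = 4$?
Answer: $\frac{552049}{1024} \approx 539.11$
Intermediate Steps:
$q{\left(C \right)} = 1$ ($q{\left(C \right)} = -3 + 4 = 1$)
$b{\left(n,L \right)} = L + n$ ($b{\left(n,L \right)} = 1 L + n = L + n$)
$I = \frac{25}{32}$ ($I = \frac{110 + 15}{160} = 125 \cdot \frac{1}{160} = \frac{25}{32} \approx 0.78125$)
$\left(b{\left(-22,-2 \right)} + I\right)^{2} = \left(\left(-2 - 22\right) + \frac{25}{32}\right)^{2} = \left(-24 + \frac{25}{32}\right)^{2} = \left(- \frac{743}{32}\right)^{2} = \frac{552049}{1024}$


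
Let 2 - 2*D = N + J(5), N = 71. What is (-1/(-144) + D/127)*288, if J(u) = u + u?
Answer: -11122/127 ≈ -87.575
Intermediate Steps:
J(u) = 2*u
D = -79/2 (D = 1 - (71 + 2*5)/2 = 1 - (71 + 10)/2 = 1 - ½*81 = 1 - 81/2 = -79/2 ≈ -39.500)
(-1/(-144) + D/127)*288 = (-1/(-144) - 79/2/127)*288 = (-1*(-1/144) - 79/2*1/127)*288 = (1/144 - 79/254)*288 = -5561/18288*288 = -11122/127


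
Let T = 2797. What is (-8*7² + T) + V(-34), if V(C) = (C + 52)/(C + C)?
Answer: 81761/34 ≈ 2404.7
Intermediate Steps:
V(C) = (52 + C)/(2*C) (V(C) = (52 + C)/((2*C)) = (52 + C)*(1/(2*C)) = (52 + C)/(2*C))
(-8*7² + T) + V(-34) = (-8*7² + 2797) + (½)*(52 - 34)/(-34) = (-8*49 + 2797) + (½)*(-1/34)*18 = (-392 + 2797) - 9/34 = 2405 - 9/34 = 81761/34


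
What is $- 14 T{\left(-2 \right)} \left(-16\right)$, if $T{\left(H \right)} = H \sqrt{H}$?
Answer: $- 448 i \sqrt{2} \approx - 633.57 i$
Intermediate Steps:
$T{\left(H \right)} = H^{\frac{3}{2}}$
$- 14 T{\left(-2 \right)} \left(-16\right) = - 14 \left(-2\right)^{\frac{3}{2}} \left(-16\right) = - 14 \left(- 2 i \sqrt{2}\right) \left(-16\right) = 28 i \sqrt{2} \left(-16\right) = - 448 i \sqrt{2}$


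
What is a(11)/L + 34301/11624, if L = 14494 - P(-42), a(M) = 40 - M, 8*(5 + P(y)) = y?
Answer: 1991389501/674389608 ≈ 2.9529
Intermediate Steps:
P(y) = -5 + y/8
L = 58017/4 (L = 14494 - (-5 + (1/8)*(-42)) = 14494 - (-5 - 21/4) = 14494 - 1*(-41/4) = 14494 + 41/4 = 58017/4 ≈ 14504.)
a(11)/L + 34301/11624 = (40 - 1*11)/(58017/4) + 34301/11624 = (40 - 11)*(4/58017) + 34301*(1/11624) = 29*(4/58017) + 34301/11624 = 116/58017 + 34301/11624 = 1991389501/674389608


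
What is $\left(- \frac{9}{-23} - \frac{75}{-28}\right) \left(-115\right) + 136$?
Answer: $- \frac{6077}{28} \approx -217.04$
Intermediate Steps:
$\left(- \frac{9}{-23} - \frac{75}{-28}\right) \left(-115\right) + 136 = \left(\left(-9\right) \left(- \frac{1}{23}\right) - - \frac{75}{28}\right) \left(-115\right) + 136 = \left(\frac{9}{23} + \frac{75}{28}\right) \left(-115\right) + 136 = \frac{1977}{644} \left(-115\right) + 136 = - \frac{9885}{28} + 136 = - \frac{6077}{28}$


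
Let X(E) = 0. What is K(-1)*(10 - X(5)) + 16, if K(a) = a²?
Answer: 26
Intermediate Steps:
K(-1)*(10 - X(5)) + 16 = (-1)²*(10 - 1*0) + 16 = 1*(10 + 0) + 16 = 1*10 + 16 = 10 + 16 = 26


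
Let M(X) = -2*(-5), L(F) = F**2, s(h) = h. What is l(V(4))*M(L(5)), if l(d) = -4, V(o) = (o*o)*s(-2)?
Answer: -40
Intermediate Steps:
V(o) = -2*o**2 (V(o) = (o*o)*(-2) = o**2*(-2) = -2*o**2)
M(X) = 10
l(V(4))*M(L(5)) = -4*10 = -40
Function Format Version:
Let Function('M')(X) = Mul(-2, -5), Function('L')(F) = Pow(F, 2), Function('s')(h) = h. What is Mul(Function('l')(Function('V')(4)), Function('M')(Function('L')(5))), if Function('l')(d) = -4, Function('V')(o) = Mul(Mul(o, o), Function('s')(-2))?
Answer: -40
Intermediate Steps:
Function('V')(o) = Mul(-2, Pow(o, 2)) (Function('V')(o) = Mul(Mul(o, o), -2) = Mul(Pow(o, 2), -2) = Mul(-2, Pow(o, 2)))
Function('M')(X) = 10
Mul(Function('l')(Function('V')(4)), Function('M')(Function('L')(5))) = Mul(-4, 10) = -40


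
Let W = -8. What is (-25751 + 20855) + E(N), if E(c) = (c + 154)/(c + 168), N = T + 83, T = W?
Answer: -1189499/243 ≈ -4895.1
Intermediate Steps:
T = -8
N = 75 (N = -8 + 83 = 75)
E(c) = (154 + c)/(168 + c)
(-25751 + 20855) + E(N) = (-25751 + 20855) + (154 + 75)/(168 + 75) = -4896 + 229/243 = -1189499/243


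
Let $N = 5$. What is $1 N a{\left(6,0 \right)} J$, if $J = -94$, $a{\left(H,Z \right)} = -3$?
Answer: $1410$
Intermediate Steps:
$1 N a{\left(6,0 \right)} J = 1 \cdot 5 \left(-3\right) \left(-94\right) = 5 \left(-3\right) \left(-94\right) = \left(-15\right) \left(-94\right) = 1410$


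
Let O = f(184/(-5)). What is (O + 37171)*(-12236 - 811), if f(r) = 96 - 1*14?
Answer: -486039891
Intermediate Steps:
f(r) = 82 (f(r) = 96 - 14 = 82)
O = 82
(O + 37171)*(-12236 - 811) = (82 + 37171)*(-12236 - 811) = 37253*(-13047) = -486039891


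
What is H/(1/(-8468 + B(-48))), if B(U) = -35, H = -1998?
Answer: 16988994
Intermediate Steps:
H/(1/(-8468 + B(-48))) = -1998/(1/(-8468 - 35)) = -1998/(1/(-8503)) = -1998/(-1/8503) = -1998*(-8503) = 16988994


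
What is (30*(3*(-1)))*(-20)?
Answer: 1800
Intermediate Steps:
(30*(3*(-1)))*(-20) = (30*(-3))*(-20) = -90*(-20) = 1800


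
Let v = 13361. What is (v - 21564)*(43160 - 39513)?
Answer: -29916341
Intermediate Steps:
(v - 21564)*(43160 - 39513) = (13361 - 21564)*(43160 - 39513) = -8203*3647 = -29916341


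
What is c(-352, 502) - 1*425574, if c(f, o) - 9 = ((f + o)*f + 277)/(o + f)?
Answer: -63887273/150 ≈ -4.2592e+5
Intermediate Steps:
c(f, o) = 9 + (277 + f*(f + o))/(f + o) (c(f, o) = 9 + ((f + o)*f + 277)/(o + f) = 9 + (f*(f + o) + 277)/(f + o) = 9 + (277 + f*(f + o))/(f + o))
c(-352, 502) - 1*425574 = (277 + (-352)² + 9*(-352) + 9*502 - 352*502)/(-352 + 502) - 1*425574 = (277 + 123904 - 3168 + 4518 - 176704)/150 - 425574 = (1/150)*(-51173) - 425574 = -51173/150 - 425574 = -63887273/150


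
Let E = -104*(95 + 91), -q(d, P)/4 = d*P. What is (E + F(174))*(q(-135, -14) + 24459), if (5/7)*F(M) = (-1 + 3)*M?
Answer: -1593305316/5 ≈ -3.1866e+8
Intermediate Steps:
q(d, P) = -4*P*d (q(d, P) = -4*d*P = -4*P*d)
F(M) = 14*M/5 (F(M) = 7*((-1 + 3)*M)/5 = 7*(2*M)/5 = 14*M/5)
E = -19344 (E = -104*186 = -19344)
(E + F(174))*(q(-135, -14) + 24459) = (-19344 + (14/5)*174)*(-4*(-14)*(-135) + 24459) = (-19344 + 2436/5)*(-7560 + 24459) = -94284/5*16899 = -1593305316/5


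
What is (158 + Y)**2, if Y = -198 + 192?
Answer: 23104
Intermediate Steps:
Y = -6
(158 + Y)**2 = (158 - 6)**2 = 152**2 = 23104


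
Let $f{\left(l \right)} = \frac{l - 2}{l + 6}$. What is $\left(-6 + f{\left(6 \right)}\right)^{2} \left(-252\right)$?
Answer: $-8092$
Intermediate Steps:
$f{\left(l \right)} = \frac{-2 + l}{6 + l}$
$\left(-6 + f{\left(6 \right)}\right)^{2} \left(-252\right) = \left(-6 + \frac{-2 + 6}{6 + 6}\right)^{2} \left(-252\right) = \left(-6 + \frac{1}{12} \cdot 4\right)^{2} \left(-252\right) = \left(-6 + \frac{1}{3}\right)^{2} \left(-252\right) = \left(- \frac{17}{3}\right)^{2} \left(-252\right) = \frac{289}{9} \left(-252\right) = -8092$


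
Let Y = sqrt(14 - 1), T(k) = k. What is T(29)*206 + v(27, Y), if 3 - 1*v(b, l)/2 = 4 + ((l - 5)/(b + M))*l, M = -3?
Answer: 71651/12 + 5*sqrt(13)/12 ≈ 5972.4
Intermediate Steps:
Y = sqrt(13) ≈ 3.6056
v(b, l) = -2 - 2*l*(-5 + l)/(-3 + b) (v(b, l) = 6 - 2*(4 + ((l - 5)/(b - 3))*l) = 6 - 2*(4 + ((-5 + l)/(-3 + b))*l) = 6 - 2*(4 + l*(-5 + l)/(-3 + b)) = 6 + (-8 - 2*l*(-5 + l)/(-3 + b)) = -2 - 2*l*(-5 + l)/(-3 + b))
T(29)*206 + v(27, Y) = 29*206 + 2*(3 - 1*27 - (sqrt(13))**2 + 5*sqrt(13))/(-3 + 27) = 5974 + 2*(3 - 27 - 1*13 + 5*sqrt(13))/24 = 5974 + 2*(1/24)*(3 - 27 - 13 + 5*sqrt(13)) = 5974 + 2*(1/24)*(-37 + 5*sqrt(13)) = 5974 + (-37/12 + 5*sqrt(13)/12) = 71651/12 + 5*sqrt(13)/12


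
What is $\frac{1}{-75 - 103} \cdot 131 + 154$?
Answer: $\frac{27281}{178} \approx 153.26$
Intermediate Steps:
$\frac{1}{-75 - 103} \cdot 131 + 154 = \frac{1}{-178} \cdot 131 + 154 = \left(- \frac{1}{178}\right) 131 + 154 = - \frac{131}{178} + 154 = \frac{27281}{178}$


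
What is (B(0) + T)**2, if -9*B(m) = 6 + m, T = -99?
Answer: 89401/9 ≈ 9933.4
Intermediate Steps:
B(m) = -2/3 - m/9 (B(m) = -(6 + m)/9 = -2/3 - m/9)
(B(0) + T)**2 = ((-2/3 - 1/9*0) - 99)**2 = ((-2/3 + 0) - 99)**2 = (-2/3 - 99)**2 = (-299/3)**2 = 89401/9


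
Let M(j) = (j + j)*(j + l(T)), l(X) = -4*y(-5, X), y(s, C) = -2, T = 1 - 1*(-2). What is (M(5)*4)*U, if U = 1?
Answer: 520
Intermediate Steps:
T = 3 (T = 1 + 2 = 3)
l(X) = 8 (l(X) = -4*(-2) = 8)
M(j) = 2*j*(8 + j) (M(j) = (j + j)*(j + 8) = (2*j)*(8 + j) = 2*j*(8 + j))
(M(5)*4)*U = ((2*5*(8 + 5))*4)*1 = ((2*5*13)*4)*1 = (130*4)*1 = 520*1 = 520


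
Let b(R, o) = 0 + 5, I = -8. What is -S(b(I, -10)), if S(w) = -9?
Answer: 9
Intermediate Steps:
b(R, o) = 5
-S(b(I, -10)) = -1*(-9) = 9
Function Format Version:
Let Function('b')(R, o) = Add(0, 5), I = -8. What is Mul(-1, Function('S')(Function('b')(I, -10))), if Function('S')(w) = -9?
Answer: 9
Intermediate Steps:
Function('b')(R, o) = 5
Mul(-1, Function('S')(Function('b')(I, -10))) = Mul(-1, -9) = 9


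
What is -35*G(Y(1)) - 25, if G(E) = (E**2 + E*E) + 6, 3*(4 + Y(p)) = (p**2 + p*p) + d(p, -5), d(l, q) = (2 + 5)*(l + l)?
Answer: -3235/9 ≈ -359.44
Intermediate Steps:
d(l, q) = 14*l (d(l, q) = 7*(2*l) = 14*l)
Y(p) = -4 + 2*p**2/3 + 14*p/3 (Y(p) = -4 + ((p**2 + p*p) + 14*p)/3 = -4 + ((p**2 + p**2) + 14*p)/3 = -4 + (2*p**2 + 14*p)/3 = -4 + (2*p**2/3 + 14*p/3) = -4 + 2*p**2/3 + 14*p/3)
G(E) = 6 + 2*E**2 (G(E) = (E**2 + E**2) + 6 = 2*E**2 + 6 = 6 + 2*E**2)
-35*G(Y(1)) - 25 = -35*(6 + 2*(-4 + (2/3)*1**2 + (14/3)*1)**2) - 25 = -35*(6 + 2*(-4 + (2/3)*1 + 14/3)**2) - 25 = -35*(6 + 2*(-4 + 2/3 + 14/3)**2) - 25 = -35*(6 + 2*(4/3)**2) - 25 = -35*(6 + 2*(16/9)) - 25 = -35*(6 + 32/9) - 25 = -35*86/9 - 25 = -3010/9 - 25 = -3235/9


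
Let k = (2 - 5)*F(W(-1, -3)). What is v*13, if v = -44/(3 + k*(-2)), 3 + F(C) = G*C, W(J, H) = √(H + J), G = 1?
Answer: 2860/123 + 2288*I/123 ≈ 23.252 + 18.602*I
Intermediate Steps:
F(C) = -3 + C (F(C) = -3 + 1*C = -3 + C)
k = 9 - 6*I (k = (2 - 5)*(-3 + √(-3 - 1)) = -3*(-3 + √(-4)) = -3*(-3 + 2*I) = 9 - 6*I ≈ 9.0 - 6.0*I)
v = -44*(-15 - 12*I)/369 (v = -44/(3 + (9 - 6*I)*(-2)) = -44/(3 + (-18 + 12*I)) = -44*(-15 - 12*I)/369 ≈ 1.7886 + 1.4309*I)
v*13 = (220/123 + 176*I/123)*13 = 2860/123 + 2288*I/123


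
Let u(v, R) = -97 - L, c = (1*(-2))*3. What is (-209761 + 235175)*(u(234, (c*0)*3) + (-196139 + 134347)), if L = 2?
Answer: -1572897874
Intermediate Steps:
c = -6 (c = -2*3 = -6)
u(v, R) = -99 (u(v, R) = -97 - 1*2 = -97 - 2 = -99)
(-209761 + 235175)*(u(234, (c*0)*3) + (-196139 + 134347)) = (-209761 + 235175)*(-99 + (-196139 + 134347)) = 25414*(-99 - 61792) = 25414*(-61891) = -1572897874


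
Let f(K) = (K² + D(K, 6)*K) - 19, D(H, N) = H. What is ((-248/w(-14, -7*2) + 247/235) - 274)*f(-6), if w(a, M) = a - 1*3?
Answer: -54704003/3995 ≈ -13693.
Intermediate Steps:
w(a, M) = -3 + a (w(a, M) = a - 3 = -3 + a)
f(K) = -19 + 2*K² (f(K) = (K² + K*K) - 19 = (K² + K²) - 19 = 2*K² - 19 = -19 + 2*K²)
((-248/w(-14, -7*2) + 247/235) - 274)*f(-6) = ((-248/(-3 - 14) + 247/235) - 274)*(-19 + 2*(-6)²) = ((-248/(-17) + 247*(1/235)) - 274)*(-19 + 2*36) = ((-248*(-1/17) + 247/235) - 274)*(-19 + 72) = ((248/17 + 247/235) - 274)*53 = (62479/3995 - 274)*53 = -1032151/3995*53 = -54704003/3995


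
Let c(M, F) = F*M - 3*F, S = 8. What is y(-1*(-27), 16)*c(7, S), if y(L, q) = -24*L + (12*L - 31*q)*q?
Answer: -108800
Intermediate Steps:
c(M, F) = -3*F + F*M
y(L, q) = -24*L + q*(-31*q + 12*L) (y(L, q) = -24*L + (-31*q + 12*L)*q = -24*L + q*(-31*q + 12*L))
y(-1*(-27), 16)*c(7, S) = (-31*16² - (-24)*(-27) + 12*(-1*(-27))*16)*(8*(-3 + 7)) = (-31*256 - 24*27 + 12*27*16)*(8*4) = (-7936 - 648 + 5184)*32 = -3400*32 = -108800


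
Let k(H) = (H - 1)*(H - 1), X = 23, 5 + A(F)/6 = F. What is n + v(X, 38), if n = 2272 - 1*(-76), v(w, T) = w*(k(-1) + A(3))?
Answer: 2164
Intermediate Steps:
A(F) = -30 + 6*F
k(H) = (-1 + H)² (k(H) = (-1 + H)*(-1 + H) = (-1 + H)²)
v(w, T) = -8*w (v(w, T) = w*((-1 - 1)² + (-30 + 6*3)) = w*((-2)² + (-30 + 18)) = w*(4 - 12) = w*(-8) = -8*w)
n = 2348 (n = 2272 + 76 = 2348)
n + v(X, 38) = 2348 - 8*23 = 2348 - 184 = 2164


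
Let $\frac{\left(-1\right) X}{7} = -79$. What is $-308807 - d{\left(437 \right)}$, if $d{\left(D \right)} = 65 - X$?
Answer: $-308319$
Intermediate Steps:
$X = 553$ ($X = \left(-7\right) \left(-79\right) = 553$)
$d{\left(D \right)} = -488$ ($d{\left(D \right)} = 65 - 553 = -488$)
$-308807 - d{\left(437 \right)} = -308807 - -488 = -308807 + 488 = -308319$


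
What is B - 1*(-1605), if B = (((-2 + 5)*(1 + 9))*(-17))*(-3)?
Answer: 3135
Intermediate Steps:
B = 1530 (B = ((3*10)*(-17))*(-3) = (30*(-17))*(-3) = -510*(-3) = 1530)
B - 1*(-1605) = 1530 - 1*(-1605) = 1530 + 1605 = 3135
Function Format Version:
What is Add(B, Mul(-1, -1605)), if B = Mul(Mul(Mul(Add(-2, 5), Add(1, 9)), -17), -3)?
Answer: 3135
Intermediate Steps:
B = 1530 (B = Mul(Mul(Mul(3, 10), -17), -3) = Mul(Mul(30, -17), -3) = Mul(-510, -3) = 1530)
Add(B, Mul(-1, -1605)) = Add(1530, Mul(-1, -1605)) = Add(1530, 1605) = 3135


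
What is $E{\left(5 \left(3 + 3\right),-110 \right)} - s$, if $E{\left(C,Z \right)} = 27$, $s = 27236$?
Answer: $-27209$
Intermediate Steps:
$E{\left(5 \left(3 + 3\right),-110 \right)} - s = 27 - 27236 = -27209$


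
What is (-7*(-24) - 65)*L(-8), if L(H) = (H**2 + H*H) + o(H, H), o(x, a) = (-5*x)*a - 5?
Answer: -20291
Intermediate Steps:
o(x, a) = -5 - 5*a*x (o(x, a) = -5*a*x - 5 = -5 - 5*a*x)
L(H) = -5 - 3*H**2 (L(H) = (H**2 + H*H) + (-5 - 5*H*H) = (H**2 + H**2) + (-5 - 5*H**2) = 2*H**2 + (-5 - 5*H**2) = -5 - 3*H**2)
(-7*(-24) - 65)*L(-8) = (-7*(-24) - 65)*(-5 - 3*(-8)**2) = (168 - 65)*(-5 - 3*64) = 103*(-5 - 192) = 103*(-197) = -20291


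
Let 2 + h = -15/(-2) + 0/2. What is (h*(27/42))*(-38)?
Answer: -1881/14 ≈ -134.36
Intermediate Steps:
h = 11/2 (h = -2 + (-15/(-2) + 0/2) = -2 + (-15*(-½) + 0*(½)) = -2 + (15/2 + 0) = -2 + 15/2 = 11/2 ≈ 5.5000)
(h*(27/42))*(-38) = (11*(27/42)/2)*(-38) = (11*(27*(1/42))/2)*(-38) = ((11/2)*(9/14))*(-38) = (99/28)*(-38) = -1881/14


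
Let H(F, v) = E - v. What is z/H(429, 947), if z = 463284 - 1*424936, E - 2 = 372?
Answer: -38348/573 ≈ -66.925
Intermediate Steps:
E = 374 (E = 2 + 372 = 374)
H(F, v) = 374 - v
z = 38348 (z = 463284 - 424936 = 38348)
z/H(429, 947) = 38348/(374 - 1*947) = 38348/(374 - 947) = 38348/(-573) = 38348*(-1/573) = -38348/573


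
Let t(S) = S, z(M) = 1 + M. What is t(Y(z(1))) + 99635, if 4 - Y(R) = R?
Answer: 99637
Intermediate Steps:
Y(R) = 4 - R
t(Y(z(1))) + 99635 = (4 - (1 + 1)) + 99635 = (4 - 1*2) + 99635 = (4 - 2) + 99635 = 2 + 99635 = 99637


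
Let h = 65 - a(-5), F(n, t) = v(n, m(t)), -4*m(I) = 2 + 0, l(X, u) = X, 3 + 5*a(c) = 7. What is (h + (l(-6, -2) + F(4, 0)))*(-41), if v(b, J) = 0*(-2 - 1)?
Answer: -11931/5 ≈ -2386.2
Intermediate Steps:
a(c) = 4/5 (a(c) = -3/5 + (1/5)*7 = -3/5 + 7/5 = 4/5)
m(I) = -1/2 (m(I) = -(2 + 0)/4 = -1/4*2 = -1/2)
v(b, J) = 0 (v(b, J) = 0*(-3) = 0)
F(n, t) = 0
h = 321/5 (h = 65 - 1*4/5 = 65 - 4/5 = 321/5 ≈ 64.200)
(h + (l(-6, -2) + F(4, 0)))*(-41) = (321/5 + (-6 + 0))*(-41) = (321/5 - 6)*(-41) = (291/5)*(-41) = -11931/5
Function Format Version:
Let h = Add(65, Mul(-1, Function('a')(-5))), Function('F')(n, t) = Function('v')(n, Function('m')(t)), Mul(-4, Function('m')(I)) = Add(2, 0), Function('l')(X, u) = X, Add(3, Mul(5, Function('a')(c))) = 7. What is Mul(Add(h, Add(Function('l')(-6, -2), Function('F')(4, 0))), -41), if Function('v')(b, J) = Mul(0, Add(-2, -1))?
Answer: Rational(-11931, 5) ≈ -2386.2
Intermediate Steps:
Function('a')(c) = Rational(4, 5) (Function('a')(c) = Add(Rational(-3, 5), Mul(Rational(1, 5), 7)) = Add(Rational(-3, 5), Rational(7, 5)) = Rational(4, 5))
Function('m')(I) = Rational(-1, 2) (Function('m')(I) = Mul(Rational(-1, 4), Add(2, 0)) = Mul(Rational(-1, 4), 2) = Rational(-1, 2))
Function('v')(b, J) = 0 (Function('v')(b, J) = Mul(0, -3) = 0)
Function('F')(n, t) = 0
h = Rational(321, 5) (h = Add(65, Mul(-1, Rational(4, 5))) = Add(65, Rational(-4, 5)) = Rational(321, 5) ≈ 64.200)
Mul(Add(h, Add(Function('l')(-6, -2), Function('F')(4, 0))), -41) = Mul(Add(Rational(321, 5), Add(-6, 0)), -41) = Mul(Add(Rational(321, 5), -6), -41) = Mul(Rational(291, 5), -41) = Rational(-11931, 5)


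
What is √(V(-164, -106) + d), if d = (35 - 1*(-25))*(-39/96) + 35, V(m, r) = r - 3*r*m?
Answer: I*√835958/4 ≈ 228.58*I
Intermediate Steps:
V(m, r) = r - 3*m*r
d = 85/8 (d = (35 + 25)*(-39*1/96) + 35 = 60*(-13/32) + 35 = -195/8 + 35 = 85/8 ≈ 10.625)
√(V(-164, -106) + d) = √(-106*(1 - 3*(-164)) + 85/8) = √(-106*(1 + 492) + 85/8) = √(-106*493 + 85/8) = √(-52258 + 85/8) = √(-417979/8) = I*√835958/4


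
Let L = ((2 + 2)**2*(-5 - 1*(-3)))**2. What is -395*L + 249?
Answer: -404231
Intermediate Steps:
L = 1024 (L = (4**2*(-5 + 3))**2 = (16*(-2))**2 = (-32)**2 = 1024)
-395*L + 249 = -395*1024 + 249 = -404480 + 249 = -404231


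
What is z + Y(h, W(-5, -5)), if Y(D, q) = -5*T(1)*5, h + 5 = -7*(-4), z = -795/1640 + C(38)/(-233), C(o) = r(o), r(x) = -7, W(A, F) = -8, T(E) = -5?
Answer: 9518249/76424 ≈ 124.55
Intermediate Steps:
C(o) = -7
z = -34751/76424 (z = -795/1640 - 7/(-233) = -795*1/1640 - 7*(-1/233) = -159/328 + 7/233 = -34751/76424 ≈ -0.45471)
h = 23 (h = -5 - 7*(-4) = -5 + 28 = 23)
Y(D, q) = 125 (Y(D, q) = -5*(-5)*5 = 25*5 = 125)
z + Y(h, W(-5, -5)) = -34751/76424 + 125 = 9518249/76424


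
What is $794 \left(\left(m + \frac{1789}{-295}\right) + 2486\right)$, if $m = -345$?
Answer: $\frac{500065964}{295} \approx 1.6951 \cdot 10^{6}$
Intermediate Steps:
$794 \left(\left(m + \frac{1789}{-295}\right) + 2486\right) = 794 \left(\left(-345 + \frac{1789}{-295}\right) + 2486\right) = 794 \left(\left(-345 + 1789 \left(- \frac{1}{295}\right)\right) + 2486\right) = 794 \left(\left(-345 - \frac{1789}{295}\right) + 2486\right) = 794 \left(- \frac{103564}{295} + 2486\right) = 794 \cdot \frac{629806}{295} = \frac{500065964}{295}$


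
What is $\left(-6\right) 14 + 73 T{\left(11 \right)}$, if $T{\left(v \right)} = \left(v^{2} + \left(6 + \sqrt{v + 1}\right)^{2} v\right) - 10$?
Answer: $46563 + 19272 \sqrt{3} \approx 79943.0$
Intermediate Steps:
$T{\left(v \right)} = -10 + v^{2} + v \left(6 + \sqrt{1 + v}\right)^{2}$ ($T{\left(v \right)} = \left(v^{2} + \left(6 + \sqrt{1 + v}\right)^{2} v\right) - 10 = \left(v^{2} + v \left(6 + \sqrt{1 + v}\right)^{2}\right) - 10 = -10 + v^{2} + v \left(6 + \sqrt{1 + v}\right)^{2}$)
$\left(-6\right) 14 + 73 T{\left(11 \right)} = \left(-6\right) 14 + 73 \left(-10 + 11^{2} + 11 \left(6 + \sqrt{1 + 11}\right)^{2}\right) = -84 + 73 \left(-10 + 121 + 11 \left(6 + \sqrt{12}\right)^{2}\right) = -84 + 73 \left(-10 + 121 + 11 \left(6 + 2 \sqrt{3}\right)^{2}\right) = -84 + 73 \left(111 + 11 \left(6 + 2 \sqrt{3}\right)^{2}\right) = -84 + \left(8103 + 803 \left(6 + 2 \sqrt{3}\right)^{2}\right) = 8019 + 803 \left(6 + 2 \sqrt{3}\right)^{2}$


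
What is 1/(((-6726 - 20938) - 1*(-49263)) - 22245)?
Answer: -1/646 ≈ -0.0015480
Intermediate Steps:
1/(((-6726 - 20938) - 1*(-49263)) - 22245) = 1/((-27664 + 49263) - 22245) = 1/(21599 - 22245) = 1/(-646) = -1/646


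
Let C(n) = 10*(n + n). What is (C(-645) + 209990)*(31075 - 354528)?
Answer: -63749351770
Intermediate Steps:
C(n) = 20*n (C(n) = 10*(2*n) = 20*n)
(C(-645) + 209990)*(31075 - 354528) = (20*(-645) + 209990)*(31075 - 354528) = (-12900 + 209990)*(-323453) = 197090*(-323453) = -63749351770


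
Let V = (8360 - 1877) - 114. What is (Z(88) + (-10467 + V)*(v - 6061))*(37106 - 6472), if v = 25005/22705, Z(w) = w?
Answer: 3454570557967472/4541 ≈ 7.6075e+11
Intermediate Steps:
v = 5001/4541 (v = 25005*(1/22705) = 5001/4541 ≈ 1.1013)
V = 6369 (V = 6483 - 114 = 6369)
(Z(88) + (-10467 + V)*(v - 6061))*(37106 - 6472) = (88 + (-10467 + 6369)*(5001/4541 - 6061))*(37106 - 6472) = (88 - 4098*(-27518000/4541))*30634 = (88 + 112768764000/4541)*30634 = (112769163608/4541)*30634 = 3454570557967472/4541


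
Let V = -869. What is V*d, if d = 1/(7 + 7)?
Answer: -869/14 ≈ -62.071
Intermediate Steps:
d = 1/14 ≈ 0.071429
V*d = -869*1/14 = -869/14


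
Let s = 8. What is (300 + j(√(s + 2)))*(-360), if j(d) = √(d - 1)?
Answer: -108000 - 360*√(-1 + √10) ≈ -1.0853e+5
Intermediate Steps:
j(d) = √(-1 + d)
(300 + j(√(s + 2)))*(-360) = (300 + √(-1 + √(8 + 2)))*(-360) = (300 + √(-1 + √10))*(-360) = -108000 - 360*√(-1 + √10)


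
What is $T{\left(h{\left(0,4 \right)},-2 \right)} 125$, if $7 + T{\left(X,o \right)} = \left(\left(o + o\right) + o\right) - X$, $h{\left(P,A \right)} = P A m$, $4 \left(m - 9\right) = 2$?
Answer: $-1625$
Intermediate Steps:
$m = \frac{19}{2}$ ($m = 9 + \frac{1}{4} \cdot 2 = 9 + \frac{1}{2} = \frac{19}{2} \approx 9.5$)
$h{\left(P,A \right)} = \frac{19 A P}{2}$ ($h{\left(P,A \right)} = P A \frac{19}{2} = A P \frac{19}{2} = \frac{19 A P}{2}$)
$T{\left(X,o \right)} = -7 - X + 3 o$ ($T{\left(X,o \right)} = -7 - \left(X - 3 o\right) = -7 - X + 3 o$)
$T{\left(h{\left(0,4 \right)},-2 \right)} 125 = \left(-7 - \frac{19}{2} \cdot 4 \cdot 0 + 3 \left(-2\right)\right) 125 = \left(-7 - 0 - 6\right) 125 = \left(-7 + 0 - 6\right) 125 = \left(-13\right) 125 = -1625$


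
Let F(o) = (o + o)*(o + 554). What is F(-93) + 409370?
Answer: 323624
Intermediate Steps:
F(o) = 2*o*(554 + o) (F(o) = (2*o)*(554 + o) = 2*o*(554 + o))
F(-93) + 409370 = 2*(-93)*(554 - 93) + 409370 = 2*(-93)*461 + 409370 = -85746 + 409370 = 323624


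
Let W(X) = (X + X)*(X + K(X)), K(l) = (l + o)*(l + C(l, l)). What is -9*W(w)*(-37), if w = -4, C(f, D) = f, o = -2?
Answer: -117216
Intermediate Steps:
K(l) = 2*l*(-2 + l) (K(l) = (l - 2)*(l + l) = (-2 + l)*(2*l) = 2*l*(-2 + l))
W(X) = 2*X*(X + 2*X*(-2 + X)) (W(X) = (X + X)*(X + 2*X*(-2 + X)) = (2*X)*(X + 2*X*(-2 + X)) = 2*X*(X + 2*X*(-2 + X)))
-9*W(w)*(-37) = -9*(-4)²*(-6 + 4*(-4))*(-37) = -144*(-6 - 16)*(-37) = -144*(-22)*(-37) = -9*(-352)*(-37) = 3168*(-37) = -117216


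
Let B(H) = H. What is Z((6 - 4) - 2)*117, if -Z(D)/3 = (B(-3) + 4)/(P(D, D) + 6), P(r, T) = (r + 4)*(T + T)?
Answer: -117/2 ≈ -58.500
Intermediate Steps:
P(r, T) = 2*T*(4 + r) (P(r, T) = (4 + r)*(2*T) = 2*T*(4 + r))
Z(D) = -3/(6 + 2*D*(4 + D)) (Z(D) = -3*(-3 + 4)/(2*D*(4 + D) + 6) = -3/(6 + 2*D*(4 + D)))
Z((6 - 4) - 2)*117 = -3/(6 + 2*((6 - 4) - 2)*(4 + ((6 - 4) - 2)))*117 = -3/(6 + 2*(2 - 2)*(4 + (2 - 2)))*117 = -3/(6 + 2*0*(4 + 0))*117 = -3/(6 + 2*0*4)*117 = -3/(6 + 0)*117 = -3/6*117 = -3*⅙*117 = -½*117 = -117/2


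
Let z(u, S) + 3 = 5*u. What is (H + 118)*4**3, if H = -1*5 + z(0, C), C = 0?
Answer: 7040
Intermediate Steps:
z(u, S) = -3 + 5*u
H = -8 (H = -1*5 + (-3 + 5*0) = -5 + (-3 + 0) = -5 - 3 = -8)
(H + 118)*4**3 = (-8 + 118)*4**3 = 110*64 = 7040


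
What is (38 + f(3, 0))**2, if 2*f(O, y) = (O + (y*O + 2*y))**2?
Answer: 7225/4 ≈ 1806.3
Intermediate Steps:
f(O, y) = (O + 2*y + O*y)**2/2 (f(O, y) = (O + (y*O + 2*y))**2/2 = (O + (O*y + 2*y))**2/2 = (O + (2*y + O*y))**2/2 = (O + 2*y + O*y)**2/2)
(38 + f(3, 0))**2 = (38 + (3 + 2*0 + 3*0)**2/2)**2 = (38 + (3 + 0 + 0)**2/2)**2 = (38 + (1/2)*3**2)**2 = (38 + (1/2)*9)**2 = (38 + 9/2)**2 = (85/2)**2 = 7225/4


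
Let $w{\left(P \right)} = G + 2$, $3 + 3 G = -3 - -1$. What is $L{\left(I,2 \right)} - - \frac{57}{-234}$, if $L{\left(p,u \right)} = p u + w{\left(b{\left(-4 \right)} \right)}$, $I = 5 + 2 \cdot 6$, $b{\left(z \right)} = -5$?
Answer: $\frac{2659}{78} \approx 34.09$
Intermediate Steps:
$G = - \frac{5}{3}$ ($G = -1 + \frac{-3 - -1}{3} = -1 + \frac{-3 + 1}{3} = -1 + \frac{1}{3} \left(-2\right) = -1 - \frac{2}{3} = - \frac{5}{3} \approx -1.6667$)
$w{\left(P \right)} = \frac{1}{3}$ ($w{\left(P \right)} = - \frac{5}{3} + 2 = \frac{1}{3}$)
$I = 17$ ($I = 5 + 12 = 17$)
$L{\left(p,u \right)} = \frac{1}{3} + p u$ ($L{\left(p,u \right)} = p u + \frac{1}{3} = \frac{1}{3} + p u$)
$L{\left(I,2 \right)} - - \frac{57}{-234} = \left(\frac{1}{3} + 17 \cdot 2\right) - - \frac{57}{-234} = \left(\frac{1}{3} + 34\right) - \left(-57\right) \left(- \frac{1}{234}\right) = \frac{103}{3} - \frac{19}{78} = \frac{2659}{78}$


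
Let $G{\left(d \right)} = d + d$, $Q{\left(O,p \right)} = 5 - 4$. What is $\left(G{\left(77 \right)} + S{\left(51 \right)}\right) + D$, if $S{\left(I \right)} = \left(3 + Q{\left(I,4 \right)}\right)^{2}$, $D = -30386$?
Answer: $-30216$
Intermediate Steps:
$Q{\left(O,p \right)} = 1$ ($Q{\left(O,p \right)} = 5 - 4 = 1$)
$S{\left(I \right)} = 16$ ($S{\left(I \right)} = \left(3 + 1\right)^{2} = 4^{2} = 16$)
$G{\left(d \right)} = 2 d$
$\left(G{\left(77 \right)} + S{\left(51 \right)}\right) + D = \left(2 \cdot 77 + 16\right) - 30386 = \left(154 + 16\right) - 30386 = 170 - 30386 = -30216$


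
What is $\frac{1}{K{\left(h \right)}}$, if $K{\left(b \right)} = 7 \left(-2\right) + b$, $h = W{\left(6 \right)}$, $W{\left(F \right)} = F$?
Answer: $- \frac{1}{8} \approx -0.125$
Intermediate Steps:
$h = 6$
$K{\left(b \right)} = -14 + b$
$\frac{1}{K{\left(h \right)}} = \frac{1}{-14 + 6} = \frac{1}{-8} = - \frac{1}{8}$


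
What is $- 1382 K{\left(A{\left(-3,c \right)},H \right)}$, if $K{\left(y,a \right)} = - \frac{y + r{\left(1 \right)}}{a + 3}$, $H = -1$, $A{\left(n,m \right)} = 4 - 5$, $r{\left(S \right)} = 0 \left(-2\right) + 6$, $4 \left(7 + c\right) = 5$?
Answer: $3455$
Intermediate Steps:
$c = - \frac{23}{4}$ ($c = -7 + \frac{1}{4} \cdot 5 = -7 + \frac{5}{4} = - \frac{23}{4} \approx -5.75$)
$r{\left(S \right)} = 6$ ($r{\left(S \right)} = 0 + 6 = 6$)
$A{\left(n,m \right)} = -1$
$K{\left(y,a \right)} = - \frac{6 + y}{3 + a}$ ($K{\left(y,a \right)} = - \frac{y + 6}{a + 3} = - \frac{6 + y}{3 + a}$)
$- 1382 K{\left(A{\left(-3,c \right)},H \right)} = - 1382 \frac{-6 - -1}{3 - 1} = - 1382 \frac{-6 + 1}{2} = - 1382 \cdot \frac{1}{2} \left(-5\right) = \left(-1382\right) \left(- \frac{5}{2}\right) = 3455$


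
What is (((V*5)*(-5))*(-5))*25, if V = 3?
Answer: 9375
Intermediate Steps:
(((V*5)*(-5))*(-5))*25 = (((3*5)*(-5))*(-5))*25 = ((15*(-5))*(-5))*25 = -75*(-5)*25 = 375*25 = 9375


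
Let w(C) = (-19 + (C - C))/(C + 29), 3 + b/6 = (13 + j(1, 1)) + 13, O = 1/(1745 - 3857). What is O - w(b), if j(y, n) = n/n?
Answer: 39955/365376 ≈ 0.10935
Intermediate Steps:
j(y, n) = 1
O = -1/2112 (O = 1/(-2112) = -1/2112 ≈ -0.00047348)
b = 144 (b = -18 + 6*((13 + 1) + 13) = -18 + 6*(14 + 13) = -18 + 6*27 = -18 + 162 = 144)
w(C) = -19/(29 + C) (w(C) = (-19 + 0)/(29 + C) = -19/(29 + C))
O - w(b) = -1/2112 - (-19)/(29 + 144) = -1/2112 - (-19)/173 = -1/2112 - 1*(-19/173) = -1/2112 + 19/173 = 39955/365376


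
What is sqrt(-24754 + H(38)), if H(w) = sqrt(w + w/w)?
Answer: sqrt(-24754 + sqrt(39)) ≈ 157.31*I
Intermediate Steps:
H(w) = sqrt(1 + w) (H(w) = sqrt(w + 1) = sqrt(1 + w))
sqrt(-24754 + H(38)) = sqrt(-24754 + sqrt(1 + 38)) = sqrt(-24754 + sqrt(39))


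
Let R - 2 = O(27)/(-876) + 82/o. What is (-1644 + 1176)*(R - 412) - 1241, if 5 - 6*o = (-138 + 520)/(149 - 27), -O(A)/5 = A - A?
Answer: 1281205/19 ≈ 67432.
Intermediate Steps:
O(A) = 0 (O(A) = -5*(A - A) = -5*0 = 0)
o = 19/61 (o = ⅚ - (-138 + 520)/(6*(149 - 27)) = ⅚ - 191/(3*122) = ⅚ - ⅙*191/61 = ⅚ - 191/366 = 19/61 ≈ 0.31148)
R = 5040/19 (R = 2 + (0/(-876) + 82/(19/61)) = 2 + (0*(-1/876) + 82*(61/19)) = 2 + (0 + 5002/19) = 2 + 5002/19 = 5040/19 ≈ 265.26)
(-1644 + 1176)*(R - 412) - 1241 = (-1644 + 1176)*(5040/19 - 412) - 1241 = -468*(-2788/19) - 1241 = 1304784/19 - 1241 = 1281205/19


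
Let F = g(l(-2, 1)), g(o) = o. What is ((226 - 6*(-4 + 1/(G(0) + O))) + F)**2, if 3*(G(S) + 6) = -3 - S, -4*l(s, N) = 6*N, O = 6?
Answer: 259081/4 ≈ 64770.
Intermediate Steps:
l(s, N) = -3*N/2
G(S) = -7 - S/3 (G(S) = -6 + (-3 - S)/3 = -6 + (-1 - S/3) = -7 - S/3)
F = -3/2 (F = -3/2*1 = -3/2 ≈ -1.5000)
((226 - 6*(-4 + 1/(G(0) + O))) + F)**2 = ((226 - 6*(-4 + 1/((-7 - 1/3*0) + 6))) - 3/2)**2 = ((226 - 6*(-4 + 1/((-7 + 0) + 6))) - 3/2)**2 = ((226 - 6*(-4 + 1/(-7 + 6))) - 3/2)**2 = ((226 - 6*(-4 + 1/(-1))) - 3/2)**2 = ((226 - 6*(-4 - 1)) - 3/2)**2 = ((226 - 6*(-5)) - 3/2)**2 = ((226 + 30) - 3/2)**2 = (256 - 3/2)**2 = (509/2)**2 = 259081/4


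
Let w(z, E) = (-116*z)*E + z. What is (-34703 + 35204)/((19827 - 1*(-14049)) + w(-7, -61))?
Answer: -167/5221 ≈ -0.031986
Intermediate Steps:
w(z, E) = z - 116*E*z (w(z, E) = -116*E*z + z = z - 116*E*z)
(-34703 + 35204)/((19827 - 1*(-14049)) + w(-7, -61)) = (-34703 + 35204)/((19827 - 1*(-14049)) - 7*(1 - 116*(-61))) = 501/((19827 + 14049) - 7*(1 + 7076)) = 501/(33876 - 7*7077) = 501/(33876 - 49539) = 501/(-15663) = 501*(-1/15663) = -167/5221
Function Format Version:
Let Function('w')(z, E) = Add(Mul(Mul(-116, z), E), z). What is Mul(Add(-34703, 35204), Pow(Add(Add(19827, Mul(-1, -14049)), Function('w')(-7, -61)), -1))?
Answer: Rational(-167, 5221) ≈ -0.031986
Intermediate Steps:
Function('w')(z, E) = Add(z, Mul(-116, E, z)) (Function('w')(z, E) = Add(Mul(-116, E, z), z) = Add(z, Mul(-116, E, z)))
Mul(Add(-34703, 35204), Pow(Add(Add(19827, Mul(-1, -14049)), Function('w')(-7, -61)), -1)) = Mul(Add(-34703, 35204), Pow(Add(Add(19827, Mul(-1, -14049)), Mul(-7, Add(1, Mul(-116, -61)))), -1)) = Mul(501, Pow(Add(Add(19827, 14049), Mul(-7, Add(1, 7076))), -1)) = Mul(501, Pow(Add(33876, Mul(-7, 7077)), -1)) = Mul(501, Pow(Add(33876, -49539), -1)) = Mul(501, Pow(-15663, -1)) = Mul(501, Rational(-1, 15663)) = Rational(-167, 5221)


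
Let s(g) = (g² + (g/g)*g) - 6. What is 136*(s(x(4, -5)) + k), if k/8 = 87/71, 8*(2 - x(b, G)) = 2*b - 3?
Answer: 546023/568 ≈ 961.31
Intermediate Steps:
x(b, G) = 19/8 - b/4 (x(b, G) = 2 - (2*b - 3)/8 = 2 - (-3 + 2*b)/8 = 2 + (3/8 - b/4) = 19/8 - b/4)
s(g) = -6 + g + g² (s(g) = (g² + 1*g) - 6 = (g² + g) - 6 = (g + g²) - 6 = -6 + g + g²)
k = 696/71 (k = 8*(87/71) = 696/71 ≈ 9.8028)
136*(s(x(4, -5)) + k) = 136*((-6 + (19/8 - ¼*4) + (19/8 - ¼*4)²) + 696/71) = 136*((-6 + (19/8 - 1) + (19/8 - 1)²) + 696/71) = 136*((-6 + 11/8 + (11/8)²) + 696/71) = 136*((-6 + 11/8 + 121/64) + 696/71) = 136*(-175/64 + 696/71) = 136*(32119/4544) = 546023/568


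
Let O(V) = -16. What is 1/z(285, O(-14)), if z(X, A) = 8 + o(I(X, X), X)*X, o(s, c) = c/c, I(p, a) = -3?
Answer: 1/293 ≈ 0.0034130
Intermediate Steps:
o(s, c) = 1
z(X, A) = 8 + X (z(X, A) = 8 + 1*X = 8 + X)
1/z(285, O(-14)) = 1/(8 + 285) = 1/293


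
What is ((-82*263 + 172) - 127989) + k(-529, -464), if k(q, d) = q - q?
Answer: -149383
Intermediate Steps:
k(q, d) = 0
((-82*263 + 172) - 127989) + k(-529, -464) = ((-82*263 + 172) - 127989) + 0 = ((-21566 + 172) - 127989) + 0 = (-21394 - 127989) + 0 = -149383 + 0 = -149383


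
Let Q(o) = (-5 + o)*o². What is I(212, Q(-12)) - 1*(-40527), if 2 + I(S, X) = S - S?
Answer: 40525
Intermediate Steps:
Q(o) = o²*(-5 + o)
I(S, X) = -2 (I(S, X) = -2 + (S - S) = -2 + 0 = -2)
I(212, Q(-12)) - 1*(-40527) = -2 - 1*(-40527) = -2 + 40527 = 40525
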